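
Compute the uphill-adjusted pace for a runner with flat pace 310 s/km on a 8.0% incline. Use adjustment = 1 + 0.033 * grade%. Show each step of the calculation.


Adjustment factor = 1 + 0.033 * 8.0 = 1.264
Grade-adjusted pace = 310 * 1.264 = 391.84 s/km

391.84 s/km


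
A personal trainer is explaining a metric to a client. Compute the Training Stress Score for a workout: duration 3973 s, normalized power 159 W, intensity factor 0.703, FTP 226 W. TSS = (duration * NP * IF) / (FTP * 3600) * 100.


Product = 3973 * 159 * 0.703 = 444090.021
Base = 226 * 3600 = 813600
TSS = 444090.021 / 813600 * 100 = 54.58

54.58 TSS


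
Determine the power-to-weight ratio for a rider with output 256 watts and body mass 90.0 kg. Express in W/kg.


P/W = 256 / 90.0 = 2.844 W/kg

2.844 W/kg


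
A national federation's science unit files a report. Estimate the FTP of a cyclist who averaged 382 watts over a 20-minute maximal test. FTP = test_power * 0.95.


FTP = 382 * 0.95 = 362.9 W

362.9 W


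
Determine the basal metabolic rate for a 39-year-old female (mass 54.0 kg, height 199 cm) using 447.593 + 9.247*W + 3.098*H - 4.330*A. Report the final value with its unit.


BMR = 447.593 + 9.247*54.0 + 3.098*199 - 4.330*39
= 1394.56 kcal/day

1394.56 kcal/day


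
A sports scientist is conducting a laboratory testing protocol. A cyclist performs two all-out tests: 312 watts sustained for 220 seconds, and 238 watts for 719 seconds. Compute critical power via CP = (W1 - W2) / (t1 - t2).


W1 = P1 * t1 = 312 * 220 = 68640 J
W2 = P2 * t2 = 238 * 719 = 171122 J
CP = (68640 - 171122) / (220 - 719)
= 205.37 W

205.37 W


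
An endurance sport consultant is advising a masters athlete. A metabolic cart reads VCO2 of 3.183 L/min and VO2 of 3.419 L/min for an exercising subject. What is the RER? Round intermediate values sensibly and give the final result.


RER = VCO2 / VO2 = 3.183 / 3.419 = 0.931

0.931


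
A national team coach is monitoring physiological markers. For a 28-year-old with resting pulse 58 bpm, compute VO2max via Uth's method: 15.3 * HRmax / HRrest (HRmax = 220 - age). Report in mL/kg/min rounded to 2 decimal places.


Step 1: HRmax = 220 - 28 = 192 bpm
Step 2: Ratio = 192 / 58 = 3.3103
Step 3: VO2max = 15.3 * 3.3103 = 50.65 mL/kg/min

50.65 mL/kg/min


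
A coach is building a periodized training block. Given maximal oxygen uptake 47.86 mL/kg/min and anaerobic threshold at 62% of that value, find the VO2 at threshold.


Percentage as decimal = 0.62
VO2 at AT = 47.86 * 0.62 = 29.67 mL/kg/min

29.67 mL/kg/min


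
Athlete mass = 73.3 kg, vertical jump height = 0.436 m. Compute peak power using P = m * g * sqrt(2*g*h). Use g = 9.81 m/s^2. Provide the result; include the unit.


sqrt(2 * 9.81 * 0.436) = sqrt(8.55432) = 2.924777 m/s
P = 73.3 * 9.81 * 2.924777
= 2103.13 W

2103.13 W


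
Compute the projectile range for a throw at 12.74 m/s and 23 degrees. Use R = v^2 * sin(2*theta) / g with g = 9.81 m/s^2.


Two times the angle = 46 degrees
sin(46) = 0.71934
R = 162.3076 * 0.71934 / 9.81 = 11.902 m

11.902 m


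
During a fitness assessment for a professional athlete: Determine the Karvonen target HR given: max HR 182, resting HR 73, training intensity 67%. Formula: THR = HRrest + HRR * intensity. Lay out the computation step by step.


HRR = HRmax - HRrest = 182 - 73 = 109
THR = 73 + 109 * 0.67
= 146.03 bpm

146.03 bpm


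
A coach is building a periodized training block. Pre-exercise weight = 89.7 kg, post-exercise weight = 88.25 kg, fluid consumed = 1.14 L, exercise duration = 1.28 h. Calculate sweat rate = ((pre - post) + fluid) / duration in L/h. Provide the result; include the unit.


Weight loss = 89.7 - 88.25 = 1.45 kg (approx L)
Total sweat = 1.45 + 1.14 = 2.59 L
Sweat rate = 2.59 / 1.28 = 2.023 L/h

2.023 L/h


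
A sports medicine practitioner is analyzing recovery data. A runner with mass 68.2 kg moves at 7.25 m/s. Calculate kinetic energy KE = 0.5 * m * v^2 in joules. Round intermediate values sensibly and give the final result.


v^2 = 7.25^2 = 52.5625
KE = 0.5 * 68.2 * 52.5625
= 1792.38 J

1792.38 J


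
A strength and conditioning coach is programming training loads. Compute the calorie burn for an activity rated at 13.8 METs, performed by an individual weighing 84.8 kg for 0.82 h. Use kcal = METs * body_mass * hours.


Product of METs and mass = 13.8 * 84.8 = 1170.24
Total kcal = 1170.24 * 0.82 = 959.6 kcal

959.6 kcal


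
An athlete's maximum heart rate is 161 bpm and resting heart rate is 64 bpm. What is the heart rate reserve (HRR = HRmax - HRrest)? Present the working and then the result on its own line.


HRR = HRmax - HRrest
= 161 - 64
= 97 bpm

97 bpm


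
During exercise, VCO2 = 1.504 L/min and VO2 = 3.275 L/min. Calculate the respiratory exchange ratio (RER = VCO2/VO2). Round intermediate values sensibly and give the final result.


RER = VCO2 / VO2
= 1.504 / 3.275
= 0.4592

0.4592


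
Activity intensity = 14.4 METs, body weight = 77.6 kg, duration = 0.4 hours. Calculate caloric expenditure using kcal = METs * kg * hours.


kcal = 14.4 * 77.6 * 0.4
= 1117.44 * 0.4
= 446.98 kcal

446.98 kcal


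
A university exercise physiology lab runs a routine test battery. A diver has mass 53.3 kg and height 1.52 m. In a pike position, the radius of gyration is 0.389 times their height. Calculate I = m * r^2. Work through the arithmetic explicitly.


r = 0.389 * 1.52 = 0.59128 m
I = m * r^2 = 53.3 * 0.349612 = 18.634 kg*m^2

18.634 kg*m^2


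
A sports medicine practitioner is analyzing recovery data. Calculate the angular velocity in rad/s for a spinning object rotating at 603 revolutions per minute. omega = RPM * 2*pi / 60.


omega = RPM * 2*pi / 60
= 603 * 6.28318531 / 60
= 63.146 rad/s

63.146 rad/s


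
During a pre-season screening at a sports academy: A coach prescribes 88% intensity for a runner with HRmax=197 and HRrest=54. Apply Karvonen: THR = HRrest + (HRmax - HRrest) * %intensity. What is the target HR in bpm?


Heart rate reserve = 197 - 54 = 143
Intensity fraction = 88 / 100 = 0.88
THR = 54 + 143 * 0.88 = 179.84 bpm

179.84 bpm


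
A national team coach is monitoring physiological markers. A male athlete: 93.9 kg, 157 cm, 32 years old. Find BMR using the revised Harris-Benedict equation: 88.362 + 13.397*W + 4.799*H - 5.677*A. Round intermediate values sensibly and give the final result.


Intercept = 88.362
Weight contribution = 13.397 * 93.9 = 1257.9783
Height contribution = 4.799 * 157 = 753.443
Age contribution = 5.677 * 32 = 181.664
BMR = 88.362 + 1257.9783 + 753.443 - 181.664
= 1918.12 kcal/day

1918.12 kcal/day


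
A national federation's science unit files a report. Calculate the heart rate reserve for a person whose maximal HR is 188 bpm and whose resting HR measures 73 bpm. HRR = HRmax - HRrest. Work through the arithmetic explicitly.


HRmax = 188 bpm
HRrest = 73 bpm
HRR = 188 - 73 = 115 bpm

115 bpm


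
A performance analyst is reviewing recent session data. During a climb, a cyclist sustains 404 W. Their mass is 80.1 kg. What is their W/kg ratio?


Power-to-weight = 404 W / 80.1 kg
= 5.044 W/kg

5.044 W/kg


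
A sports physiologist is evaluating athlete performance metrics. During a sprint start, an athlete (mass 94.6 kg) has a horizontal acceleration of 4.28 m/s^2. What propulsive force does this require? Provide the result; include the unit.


Propulsive force = mass * acceleration
= 94.6 kg * 4.28 m/s^2
= 404.89 N

404.89 N


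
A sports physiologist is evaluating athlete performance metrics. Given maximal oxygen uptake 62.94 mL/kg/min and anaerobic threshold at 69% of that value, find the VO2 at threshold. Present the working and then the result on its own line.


Percentage as decimal = 0.69
VO2 at AT = 62.94 * 0.69 = 43.43 mL/kg/min

43.43 mL/kg/min


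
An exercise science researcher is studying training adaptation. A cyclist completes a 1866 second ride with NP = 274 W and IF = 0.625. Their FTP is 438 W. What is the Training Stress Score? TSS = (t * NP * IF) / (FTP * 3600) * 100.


t * NP * IF = 1866 * 274 * 0.625 = 319552.5
FTP * 3600 = 1576800
TSS = (319552.5 / 1576800) * 100 = 20.27

20.27 TSS


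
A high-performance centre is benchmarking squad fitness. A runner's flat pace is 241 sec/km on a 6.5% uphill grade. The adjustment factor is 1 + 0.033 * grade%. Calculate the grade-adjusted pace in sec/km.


Factor = 1 + 0.033 * 6.5 = 1.2145
Adjusted pace = 241 * 1.2145
= 292.69 sec/km

292.69 s/km


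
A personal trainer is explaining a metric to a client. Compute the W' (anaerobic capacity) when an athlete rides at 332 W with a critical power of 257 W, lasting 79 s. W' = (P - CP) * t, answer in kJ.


Above-CP power = 75 W
Duration = 79 s
W' = 75 * 79 = 5925 J
Convert: 5925 / 1000 = 5.925 kJ

5.925 kJ


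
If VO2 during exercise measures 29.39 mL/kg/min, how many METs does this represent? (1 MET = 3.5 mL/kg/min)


METs = VO2 / 3.5 = 29.39 / 3.5 = 8.4

8.4 METs


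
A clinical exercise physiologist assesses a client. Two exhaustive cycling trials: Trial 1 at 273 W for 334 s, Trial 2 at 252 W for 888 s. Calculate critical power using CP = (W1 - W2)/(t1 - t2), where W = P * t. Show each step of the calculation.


W1 = 273 * 334 = 91182 J
W2 = 252 * 888 = 223776 J
CP = (91182 - 223776) / (334 - 888)
= -132594 / -554
= 239.34 W

239.34 W


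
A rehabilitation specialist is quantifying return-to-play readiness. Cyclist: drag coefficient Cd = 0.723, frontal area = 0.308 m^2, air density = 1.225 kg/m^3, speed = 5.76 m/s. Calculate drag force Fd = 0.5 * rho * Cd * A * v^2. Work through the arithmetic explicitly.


v^2 = 5.76^2 = 33.1776
Fd = 0.5 * 1.225 * 0.723 * 0.308 * 33.1776
= 4.525 N

4.525 N


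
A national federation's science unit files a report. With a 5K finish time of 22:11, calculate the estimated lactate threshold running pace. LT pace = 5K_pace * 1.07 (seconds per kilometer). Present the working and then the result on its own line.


Race duration = 1331 s for 5 km
Average pace = 1331 / 5 = 266.2 s/km
LT pace = 266.2 * 1.07
= 284.83 s/km

284.83 s/km


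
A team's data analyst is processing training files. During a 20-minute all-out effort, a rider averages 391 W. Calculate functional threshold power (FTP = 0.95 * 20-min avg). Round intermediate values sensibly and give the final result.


FTP = 0.95 * 391
= 371.45 W

371.45 W


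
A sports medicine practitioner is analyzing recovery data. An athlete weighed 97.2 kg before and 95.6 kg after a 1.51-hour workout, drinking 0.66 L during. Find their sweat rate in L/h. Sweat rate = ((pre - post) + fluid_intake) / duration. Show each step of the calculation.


Body mass change = 1.6 kg
Total sweat loss = 1.6 + 0.66 = 2.26 L
Rate = 2.26 / 1.51 = 1.497 L/h

1.497 L/h


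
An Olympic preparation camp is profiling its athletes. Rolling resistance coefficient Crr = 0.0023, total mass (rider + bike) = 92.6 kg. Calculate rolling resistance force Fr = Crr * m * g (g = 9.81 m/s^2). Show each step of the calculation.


Fr = Crr * m * g
= 0.0023 * 92.6 * 9.81
= 2.089 N

2.089 N


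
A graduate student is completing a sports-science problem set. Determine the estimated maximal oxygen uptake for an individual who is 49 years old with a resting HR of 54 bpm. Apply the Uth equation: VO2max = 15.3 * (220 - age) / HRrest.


HRmax = 220 - 49 = 171
VO2max = 15.3 * (171 / 54)
= 15.3 * 3.1667
= 48.45 mL/kg/min

48.45 mL/kg/min


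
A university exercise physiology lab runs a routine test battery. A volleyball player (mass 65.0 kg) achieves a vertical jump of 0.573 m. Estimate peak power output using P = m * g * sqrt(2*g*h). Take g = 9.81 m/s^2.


2 * g * h = 2 * 9.81 * 0.573 = 11.24226
sqrt(11.24226) = 3.352948 m/s
P = 65.0 * 9.81 * 3.352948 = 2138.01 W

2138.01 W


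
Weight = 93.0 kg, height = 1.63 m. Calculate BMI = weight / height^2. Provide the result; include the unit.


height^2 = 1.63^2 = 2.6569
BMI = 93.0 / 2.6569 = 35.0 kg/m^2

35.0 kg/m^2


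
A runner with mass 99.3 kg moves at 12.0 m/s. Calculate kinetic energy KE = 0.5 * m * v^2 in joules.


v^2 = 12.0^2 = 144.0
KE = 0.5 * 99.3 * 144.0
= 7149.6 J

7149.6 J


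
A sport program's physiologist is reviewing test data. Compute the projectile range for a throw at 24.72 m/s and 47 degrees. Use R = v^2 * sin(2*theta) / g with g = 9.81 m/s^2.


Two times the angle = 94 degrees
sin(94) = 0.997564
R = 611.0784 * 0.997564 / 9.81 = 62.14 m

62.14 m


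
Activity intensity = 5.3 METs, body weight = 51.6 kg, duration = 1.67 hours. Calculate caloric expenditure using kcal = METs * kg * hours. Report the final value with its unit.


kcal = 5.3 * 51.6 * 1.67
= 273.48 * 1.67
= 456.71 kcal

456.71 kcal


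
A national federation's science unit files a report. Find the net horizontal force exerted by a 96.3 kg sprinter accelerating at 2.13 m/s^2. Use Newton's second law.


Newton's second law: F = m * a
F = 96.3 * 2.13 = 205.12 N

205.12 N


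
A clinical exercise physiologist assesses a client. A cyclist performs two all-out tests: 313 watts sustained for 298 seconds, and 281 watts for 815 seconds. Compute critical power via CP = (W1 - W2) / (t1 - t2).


W1 = P1 * t1 = 313 * 298 = 93274 J
W2 = P2 * t2 = 281 * 815 = 229015 J
CP = (93274 - 229015) / (298 - 815)
= 262.56 W

262.56 W


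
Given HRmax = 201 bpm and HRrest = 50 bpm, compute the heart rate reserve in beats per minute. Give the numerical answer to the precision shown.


Heart rate reserve = maximum HR minus resting HR
HRR = 201 - 50 = 151 bpm

151 bpm


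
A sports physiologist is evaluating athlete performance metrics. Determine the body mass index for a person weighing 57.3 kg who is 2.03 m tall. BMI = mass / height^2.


BMI = mass / height^2
= 57.3 / 2.03^2
= 57.3 / 4.1209
= 13.9 kg/m^2

13.9 kg/m^2


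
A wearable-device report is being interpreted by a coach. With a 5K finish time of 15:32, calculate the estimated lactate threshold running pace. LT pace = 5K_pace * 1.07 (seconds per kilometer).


Race duration = 932 s for 5 km
Average pace = 932 / 5 = 186.4 s/km
LT pace = 186.4 * 1.07
= 199.45 s/km

199.45 s/km


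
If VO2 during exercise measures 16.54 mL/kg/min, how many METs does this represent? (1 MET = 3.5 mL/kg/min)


METs = VO2 / 3.5 = 16.54 / 3.5 = 4.73

4.73 METs


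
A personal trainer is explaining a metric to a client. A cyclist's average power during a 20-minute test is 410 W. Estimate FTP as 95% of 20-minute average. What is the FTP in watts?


FTP = 20-min power * 0.95
= 410 * 0.95
= 389.5 W

389.5 W


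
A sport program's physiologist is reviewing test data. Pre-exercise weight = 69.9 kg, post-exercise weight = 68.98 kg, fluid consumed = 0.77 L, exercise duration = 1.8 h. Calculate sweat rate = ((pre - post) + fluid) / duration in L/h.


Weight loss = 69.9 - 68.98 = 0.92 kg (approx L)
Total sweat = 0.92 + 0.77 = 1.69 L
Sweat rate = 1.69 / 1.8 = 0.939 L/h

0.939 L/h


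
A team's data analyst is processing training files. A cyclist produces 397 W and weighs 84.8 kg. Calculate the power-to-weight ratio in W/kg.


P/W = power / mass
= 397 / 84.8
= 4.682 W/kg

4.682 W/kg


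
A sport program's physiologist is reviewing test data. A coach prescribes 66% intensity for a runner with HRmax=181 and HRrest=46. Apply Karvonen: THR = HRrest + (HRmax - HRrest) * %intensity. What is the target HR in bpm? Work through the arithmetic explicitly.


Heart rate reserve = 181 - 46 = 135
Intensity fraction = 66 / 100 = 0.66
THR = 46 + 135 * 0.66 = 135.1 bpm

135.1 bpm


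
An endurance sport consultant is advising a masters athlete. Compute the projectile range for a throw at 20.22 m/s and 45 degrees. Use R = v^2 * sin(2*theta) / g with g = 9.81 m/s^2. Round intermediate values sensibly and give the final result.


Two times the angle = 90 degrees
sin(90) = 1.0
R = 408.8484 * 1.0 / 9.81 = 41.677 m

41.677 m


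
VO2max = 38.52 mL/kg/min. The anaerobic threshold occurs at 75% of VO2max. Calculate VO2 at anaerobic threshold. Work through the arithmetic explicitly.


AT fraction = 75 / 100 = 0.75
AT VO2 = 38.52 * 0.75
= 28.89 mL/kg/min

28.89 mL/kg/min


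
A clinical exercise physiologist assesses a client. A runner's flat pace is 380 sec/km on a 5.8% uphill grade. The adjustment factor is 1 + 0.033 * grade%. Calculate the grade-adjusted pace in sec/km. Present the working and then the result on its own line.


Factor = 1 + 0.033 * 5.8 = 1.1914
Adjusted pace = 380 * 1.1914
= 452.73 sec/km

452.73 s/km


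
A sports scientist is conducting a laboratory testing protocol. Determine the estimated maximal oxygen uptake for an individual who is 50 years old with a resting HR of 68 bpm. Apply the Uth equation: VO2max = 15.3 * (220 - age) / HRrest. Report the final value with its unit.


HRmax = 220 - 50 = 170
VO2max = 15.3 * (170 / 68)
= 15.3 * 2.5
= 38.25 mL/kg/min

38.25 mL/kg/min


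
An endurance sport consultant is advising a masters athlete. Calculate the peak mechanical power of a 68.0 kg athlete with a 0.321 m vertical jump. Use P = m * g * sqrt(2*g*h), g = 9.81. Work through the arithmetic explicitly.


First, sqrt(2gh) = sqrt(2 * 9.81 * 0.321)
= sqrt(6.29802) = 2.509586 m/s
Power = 68.0 * 9.81 * 2.509586 = 1674.09 W

1674.09 W


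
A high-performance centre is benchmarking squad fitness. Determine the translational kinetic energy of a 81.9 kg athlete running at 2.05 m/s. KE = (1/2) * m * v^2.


KE = 0.5 * m * v^2
= 0.5 * 81.9 * 2.05^2
= 0.5 * 81.9 * 4.2025
= 172.09 J

172.09 J


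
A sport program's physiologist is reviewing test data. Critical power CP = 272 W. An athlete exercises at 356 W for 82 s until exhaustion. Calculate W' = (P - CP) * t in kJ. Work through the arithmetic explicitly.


P - CP = 356 - 272 = 84 W
W' = 84 * 82 = 6888 J
= 6888 / 1000 = 6.888 kJ

6.888 kJ


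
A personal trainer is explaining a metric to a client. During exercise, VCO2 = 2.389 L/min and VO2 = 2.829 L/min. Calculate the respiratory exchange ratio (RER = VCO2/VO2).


RER = VCO2 / VO2
= 2.389 / 2.829
= 0.8445

0.8445


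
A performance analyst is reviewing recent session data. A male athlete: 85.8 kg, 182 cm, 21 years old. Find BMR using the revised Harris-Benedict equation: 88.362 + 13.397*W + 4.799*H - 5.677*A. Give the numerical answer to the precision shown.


Intercept = 88.362
Weight contribution = 13.397 * 85.8 = 1149.4626
Height contribution = 4.799 * 182 = 873.418
Age contribution = 5.677 * 21 = 119.217
BMR = 88.362 + 1149.4626 + 873.418 - 119.217
= 1992.03 kcal/day

1992.03 kcal/day


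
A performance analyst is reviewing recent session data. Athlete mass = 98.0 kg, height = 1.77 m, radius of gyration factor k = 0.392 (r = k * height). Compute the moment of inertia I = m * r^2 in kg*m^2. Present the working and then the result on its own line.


r = k * height = 0.392 * 1.77 = 0.69384 m
r^2 = 0.69384^2 = 0.481414
I = 98.0 * 0.481414 = 47.179 kg*m^2

47.179 kg*m^2


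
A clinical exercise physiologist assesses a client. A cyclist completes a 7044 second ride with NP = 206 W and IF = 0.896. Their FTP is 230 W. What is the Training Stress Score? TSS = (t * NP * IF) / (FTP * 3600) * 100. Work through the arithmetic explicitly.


t * NP * IF = 7044 * 206 * 0.896 = 1300153.344
FTP * 3600 = 828000
TSS = (1300153.344 / 828000) * 100 = 157.02

157.02 TSS


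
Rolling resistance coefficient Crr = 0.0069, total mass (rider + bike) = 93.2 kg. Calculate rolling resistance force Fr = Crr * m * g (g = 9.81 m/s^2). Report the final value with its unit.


Fr = Crr * m * g
= 0.0069 * 93.2 * 9.81
= 6.309 N

6.309 N


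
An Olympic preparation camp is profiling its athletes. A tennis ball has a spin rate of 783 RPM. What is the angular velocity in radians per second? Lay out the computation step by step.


Convert RPM to rad/s: multiply by 2*pi and divide by 60
omega = 783 * 2 * pi / 60
= 81.996 rad/s

81.996 rad/s


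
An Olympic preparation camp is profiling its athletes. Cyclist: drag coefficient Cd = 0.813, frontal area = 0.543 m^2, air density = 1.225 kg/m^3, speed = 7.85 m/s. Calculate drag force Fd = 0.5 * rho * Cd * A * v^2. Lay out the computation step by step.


v^2 = 7.85^2 = 61.6225
Fd = 0.5 * 1.225 * 0.813 * 0.543 * 61.6225
= 16.662 N

16.662 N


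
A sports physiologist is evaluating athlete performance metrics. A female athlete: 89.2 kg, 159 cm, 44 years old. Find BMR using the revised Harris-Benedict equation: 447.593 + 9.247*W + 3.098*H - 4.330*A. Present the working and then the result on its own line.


Intercept = 447.593
Weight contribution = 9.247 * 89.2 = 824.8324
Height contribution = 3.098 * 159 = 492.582
Age contribution = 4.33 * 44 = 190.52
BMR = 447.593 + 824.8324 + 492.582 - 190.52
= 1574.49 kcal/day

1574.49 kcal/day


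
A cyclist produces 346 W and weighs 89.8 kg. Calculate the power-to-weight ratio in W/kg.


P/W = power / mass
= 346 / 89.8
= 3.853 W/kg

3.853 W/kg


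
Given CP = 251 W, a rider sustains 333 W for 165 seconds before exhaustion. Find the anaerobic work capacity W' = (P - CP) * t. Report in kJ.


Excess power = 333 - 251 = 82 W
Work above CP = 82 * 165 = 13530 J
W' = 13.53 kJ

13.53 kJ


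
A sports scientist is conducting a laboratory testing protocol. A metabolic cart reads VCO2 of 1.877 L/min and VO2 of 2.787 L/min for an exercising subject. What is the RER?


RER = VCO2 / VO2 = 1.877 / 2.787 = 0.6735

0.6735


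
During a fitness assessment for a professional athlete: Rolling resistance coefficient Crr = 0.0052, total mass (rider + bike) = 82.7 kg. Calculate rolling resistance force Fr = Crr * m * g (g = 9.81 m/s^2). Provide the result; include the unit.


Fr = Crr * m * g
= 0.0052 * 82.7 * 9.81
= 4.219 N

4.219 N


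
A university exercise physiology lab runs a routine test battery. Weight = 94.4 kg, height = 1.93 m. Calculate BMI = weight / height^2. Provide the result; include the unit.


height^2 = 1.93^2 = 3.7249
BMI = 94.4 / 3.7249 = 25.34 kg/m^2

25.34 kg/m^2


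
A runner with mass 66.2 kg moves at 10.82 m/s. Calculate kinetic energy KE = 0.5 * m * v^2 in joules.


v^2 = 10.82^2 = 117.0724
KE = 0.5 * 66.2 * 117.0724
= 3875.1 J

3875.1 J


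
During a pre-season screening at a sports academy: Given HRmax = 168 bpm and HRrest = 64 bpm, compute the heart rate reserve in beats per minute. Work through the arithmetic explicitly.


Heart rate reserve = maximum HR minus resting HR
HRR = 168 - 64 = 104 bpm

104 bpm


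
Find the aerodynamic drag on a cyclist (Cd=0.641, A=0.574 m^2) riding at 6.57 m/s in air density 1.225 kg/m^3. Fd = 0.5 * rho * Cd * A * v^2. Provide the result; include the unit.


Fd = 0.5 * 1.225 * 0.641 * 0.574 * 6.57^2
= 0.5 * 1.225 * 0.641 * 0.574 * 43.1649
= 9.728 N

9.728 N


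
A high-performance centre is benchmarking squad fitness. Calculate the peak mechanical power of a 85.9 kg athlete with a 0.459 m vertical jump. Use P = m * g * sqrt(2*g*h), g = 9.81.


First, sqrt(2gh) = sqrt(2 * 9.81 * 0.459)
= sqrt(9.00558) = 3.00093 m/s
Power = 85.9 * 9.81 * 3.00093 = 2528.82 W

2528.82 W


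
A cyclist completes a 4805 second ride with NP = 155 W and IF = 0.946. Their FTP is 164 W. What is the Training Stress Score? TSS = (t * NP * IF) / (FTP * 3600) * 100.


t * NP * IF = 4805 * 155 * 0.946 = 704557.15
FTP * 3600 = 590400
TSS = (704557.15 / 590400) * 100 = 119.34

119.34 TSS


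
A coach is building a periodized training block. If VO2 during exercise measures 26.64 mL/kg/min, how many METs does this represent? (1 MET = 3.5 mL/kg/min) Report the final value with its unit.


METs = VO2 / 3.5 = 26.64 / 3.5 = 7.61

7.61 METs


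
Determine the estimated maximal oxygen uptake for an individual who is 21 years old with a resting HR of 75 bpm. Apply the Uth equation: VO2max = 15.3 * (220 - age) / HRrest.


HRmax = 220 - 21 = 199
VO2max = 15.3 * (199 / 75)
= 15.3 * 2.6533
= 40.6 mL/kg/min

40.6 mL/kg/min


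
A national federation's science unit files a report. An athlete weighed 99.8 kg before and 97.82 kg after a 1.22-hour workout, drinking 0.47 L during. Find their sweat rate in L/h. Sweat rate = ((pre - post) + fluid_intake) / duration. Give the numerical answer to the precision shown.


Body mass change = 1.98 kg
Total sweat loss = 1.98 + 0.47 = 2.45 L
Rate = 2.45 / 1.22 = 2.008 L/h

2.008 L/h


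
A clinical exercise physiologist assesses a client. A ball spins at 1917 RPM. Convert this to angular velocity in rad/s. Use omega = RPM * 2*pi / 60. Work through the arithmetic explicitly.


omega = 1917 * 2 * pi / 60
= 1917 * 6.28318531 / 60
= 12044.866 / 60
= 200.748 rad/s

200.748 rad/s


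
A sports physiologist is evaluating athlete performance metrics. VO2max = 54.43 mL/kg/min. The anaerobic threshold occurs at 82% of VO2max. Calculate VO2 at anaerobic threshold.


AT fraction = 82 / 100 = 0.82
AT VO2 = 54.43 * 0.82
= 44.63 mL/kg/min

44.63 mL/kg/min


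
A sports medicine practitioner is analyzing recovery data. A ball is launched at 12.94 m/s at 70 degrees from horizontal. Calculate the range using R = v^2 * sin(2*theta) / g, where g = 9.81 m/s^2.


sin(2 * 70) = sin(140) = 0.642788
v^2 = 12.94^2 = 167.4436
R = 167.4436 * 0.642788 / 9.81
= 10.972 m

10.972 m


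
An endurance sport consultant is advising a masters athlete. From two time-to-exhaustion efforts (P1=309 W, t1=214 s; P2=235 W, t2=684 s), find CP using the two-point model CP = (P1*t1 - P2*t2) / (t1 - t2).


Work in trial 1 = 66126 J
Work in trial 2 = 160740 J
Delta work = -94614 J
Delta time = -470 s
CP = -94614 / -470 = 201.31 W

201.31 W


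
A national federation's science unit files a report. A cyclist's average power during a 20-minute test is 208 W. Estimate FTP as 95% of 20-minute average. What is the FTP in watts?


FTP = 20-min power * 0.95
= 208 * 0.95
= 197.6 W

197.6 W


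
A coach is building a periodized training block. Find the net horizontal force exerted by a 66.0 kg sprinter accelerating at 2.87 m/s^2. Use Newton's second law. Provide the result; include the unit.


Newton's second law: F = m * a
F = 66.0 * 2.87 = 189.42 N

189.42 N


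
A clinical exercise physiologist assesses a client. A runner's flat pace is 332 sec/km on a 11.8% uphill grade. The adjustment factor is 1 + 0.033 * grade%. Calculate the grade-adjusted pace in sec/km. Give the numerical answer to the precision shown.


Factor = 1 + 0.033 * 11.8 = 1.3894
Adjusted pace = 332 * 1.3894
= 461.28 sec/km

461.28 s/km


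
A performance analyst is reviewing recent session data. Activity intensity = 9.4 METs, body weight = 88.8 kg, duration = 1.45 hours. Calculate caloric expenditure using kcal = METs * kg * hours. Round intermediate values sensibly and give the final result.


kcal = 9.4 * 88.8 * 1.45
= 834.72 * 1.45
= 1210.34 kcal

1210.34 kcal


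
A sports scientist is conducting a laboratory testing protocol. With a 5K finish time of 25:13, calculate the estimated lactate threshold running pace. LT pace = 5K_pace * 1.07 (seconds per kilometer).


Race duration = 1513 s for 5 km
Average pace = 1513 / 5 = 302.6 s/km
LT pace = 302.6 * 1.07
= 323.78 s/km

323.78 s/km


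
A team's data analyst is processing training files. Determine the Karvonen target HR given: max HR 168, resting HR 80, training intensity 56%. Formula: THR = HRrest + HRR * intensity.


HRR = HRmax - HRrest = 168 - 80 = 88
THR = 80 + 88 * 0.56
= 129.28 bpm

129.28 bpm


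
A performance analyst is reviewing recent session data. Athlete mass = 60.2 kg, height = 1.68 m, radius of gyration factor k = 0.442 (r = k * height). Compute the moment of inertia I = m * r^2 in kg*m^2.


r = k * height = 0.442 * 1.68 = 0.74256 m
r^2 = 0.74256^2 = 0.551395
I = 60.2 * 0.551395 = 33.194 kg*m^2

33.194 kg*m^2


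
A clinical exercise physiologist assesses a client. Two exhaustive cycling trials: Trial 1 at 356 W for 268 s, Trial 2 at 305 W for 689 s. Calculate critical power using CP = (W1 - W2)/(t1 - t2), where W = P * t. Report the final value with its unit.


W1 = 356 * 268 = 95408 J
W2 = 305 * 689 = 210145 J
CP = (95408 - 210145) / (268 - 689)
= -114737 / -421
= 272.53 W

272.53 W


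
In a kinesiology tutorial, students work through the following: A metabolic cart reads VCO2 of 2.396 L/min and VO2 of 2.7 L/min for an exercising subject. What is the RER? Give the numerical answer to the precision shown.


RER = VCO2 / VO2 = 2.396 / 2.7 = 0.8874

0.8874


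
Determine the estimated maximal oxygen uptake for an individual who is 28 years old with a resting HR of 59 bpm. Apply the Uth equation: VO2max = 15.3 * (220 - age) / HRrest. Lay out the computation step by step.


HRmax = 220 - 28 = 192
VO2max = 15.3 * (192 / 59)
= 15.3 * 3.2542
= 49.79 mL/kg/min

49.79 mL/kg/min


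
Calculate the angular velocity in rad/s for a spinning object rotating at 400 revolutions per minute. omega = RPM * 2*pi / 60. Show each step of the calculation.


omega = RPM * 2*pi / 60
= 400 * 6.28318531 / 60
= 41.888 rad/s

41.888 rad/s


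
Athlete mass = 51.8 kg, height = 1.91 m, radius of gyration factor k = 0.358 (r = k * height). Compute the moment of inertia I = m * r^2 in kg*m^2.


r = k * height = 0.358 * 1.91 = 0.68378 m
r^2 = 0.68378^2 = 0.467555
I = 51.8 * 0.467555 = 24.219 kg*m^2

24.219 kg*m^2


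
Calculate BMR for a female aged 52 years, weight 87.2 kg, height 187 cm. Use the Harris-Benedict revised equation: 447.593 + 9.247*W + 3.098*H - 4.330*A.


Substituting values:
W term = 9.247 * 87.2 = 806.3384
H term = 3.098 * 187 = 579.326
A term = 4.330 * 52 = 225.16
BMR = 1608.1 kcal/day

1608.1 kcal/day


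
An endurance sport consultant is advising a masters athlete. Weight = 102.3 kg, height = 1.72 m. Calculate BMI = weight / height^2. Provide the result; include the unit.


height^2 = 1.72^2 = 2.9584
BMI = 102.3 / 2.9584 = 34.58 kg/m^2

34.58 kg/m^2


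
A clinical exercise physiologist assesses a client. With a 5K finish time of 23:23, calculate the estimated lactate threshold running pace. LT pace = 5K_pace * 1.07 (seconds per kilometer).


Race duration = 1403 s for 5 km
Average pace = 1403 / 5 = 280.6 s/km
LT pace = 280.6 * 1.07
= 300.24 s/km

300.24 s/km


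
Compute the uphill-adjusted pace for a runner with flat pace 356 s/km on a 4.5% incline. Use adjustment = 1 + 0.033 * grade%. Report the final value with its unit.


Adjustment factor = 1 + 0.033 * 4.5 = 1.1485
Grade-adjusted pace = 356 * 1.1485 = 408.87 s/km

408.87 s/km


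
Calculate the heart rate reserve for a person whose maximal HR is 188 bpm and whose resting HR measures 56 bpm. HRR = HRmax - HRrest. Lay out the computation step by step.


HRmax = 188 bpm
HRrest = 56 bpm
HRR = 188 - 56 = 132 bpm

132 bpm


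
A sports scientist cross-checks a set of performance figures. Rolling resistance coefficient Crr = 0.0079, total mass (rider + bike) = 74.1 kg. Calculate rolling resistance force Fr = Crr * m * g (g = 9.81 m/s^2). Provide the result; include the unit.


Fr = Crr * m * g
= 0.0079 * 74.1 * 9.81
= 5.743 N

5.743 N


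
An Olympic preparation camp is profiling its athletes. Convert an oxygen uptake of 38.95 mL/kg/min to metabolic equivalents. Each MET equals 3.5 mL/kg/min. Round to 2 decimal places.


One MET = 3.5 mL/kg/min
Number of METs = 38.95 / 3.5
= 11.13 METs

11.13 METs


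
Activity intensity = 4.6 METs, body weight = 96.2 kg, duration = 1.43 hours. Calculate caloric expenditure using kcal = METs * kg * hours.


kcal = 4.6 * 96.2 * 1.43
= 442.52 * 1.43
= 632.8 kcal

632.8 kcal


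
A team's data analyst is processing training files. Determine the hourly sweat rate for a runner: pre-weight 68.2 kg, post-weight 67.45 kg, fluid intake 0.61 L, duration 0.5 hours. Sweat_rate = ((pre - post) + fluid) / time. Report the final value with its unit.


Mass lost = 68.2 - 67.45 = 0.75 kg
Add fluid consumed: 0.75 + 0.61 = 1.36 L total sweat
Sweat rate = 1.36 / 0.5 = 2.72 L/h

2.72 L/h


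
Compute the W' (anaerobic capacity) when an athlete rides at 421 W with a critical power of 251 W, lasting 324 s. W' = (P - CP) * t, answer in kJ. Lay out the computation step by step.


Above-CP power = 170 W
Duration = 324 s
W' = 170 * 324 = 55080 J
Convert: 55080 / 1000 = 55.08 kJ

55.08 kJ


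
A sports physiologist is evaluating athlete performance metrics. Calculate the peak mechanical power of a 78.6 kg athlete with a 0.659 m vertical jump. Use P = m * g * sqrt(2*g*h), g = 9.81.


First, sqrt(2gh) = sqrt(2 * 9.81 * 0.659)
= sqrt(12.92958) = 3.595773 m/s
Power = 78.6 * 9.81 * 3.595773 = 2772.58 W

2772.58 W


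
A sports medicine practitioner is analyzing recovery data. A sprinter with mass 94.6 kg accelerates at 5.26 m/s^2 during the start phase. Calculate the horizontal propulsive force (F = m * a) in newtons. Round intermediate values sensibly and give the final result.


F = m * a
= 94.6 * 5.26
= 497.6 N

497.6 N


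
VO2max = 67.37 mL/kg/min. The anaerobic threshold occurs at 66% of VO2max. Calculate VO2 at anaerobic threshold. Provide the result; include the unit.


AT fraction = 66 / 100 = 0.66
AT VO2 = 67.37 * 0.66
= 44.46 mL/kg/min

44.46 mL/kg/min


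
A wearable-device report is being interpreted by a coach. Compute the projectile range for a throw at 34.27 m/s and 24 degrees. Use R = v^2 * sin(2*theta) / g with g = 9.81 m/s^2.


Two times the angle = 48 degrees
sin(48) = 0.743145
R = 1174.4329 * 0.743145 / 9.81 = 88.968 m

88.968 m


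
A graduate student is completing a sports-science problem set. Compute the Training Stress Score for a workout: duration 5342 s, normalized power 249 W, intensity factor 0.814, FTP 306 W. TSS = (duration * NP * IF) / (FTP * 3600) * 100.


Product = 5342 * 249 * 0.814 = 1082748.612
Base = 306 * 3600 = 1101600
TSS = 1082748.612 / 1101600 * 100 = 98.29

98.29 TSS


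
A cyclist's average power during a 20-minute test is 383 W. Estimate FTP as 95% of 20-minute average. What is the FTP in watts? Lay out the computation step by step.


FTP = 20-min power * 0.95
= 383 * 0.95
= 363.85 W

363.85 W


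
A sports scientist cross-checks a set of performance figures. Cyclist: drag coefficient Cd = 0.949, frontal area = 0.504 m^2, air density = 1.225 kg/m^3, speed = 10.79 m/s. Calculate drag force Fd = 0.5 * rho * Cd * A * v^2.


v^2 = 10.79^2 = 116.4241
Fd = 0.5 * 1.225 * 0.949 * 0.504 * 116.4241
= 34.107 N

34.107 N


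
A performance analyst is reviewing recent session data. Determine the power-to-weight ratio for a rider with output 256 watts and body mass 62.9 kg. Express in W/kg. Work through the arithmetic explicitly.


P/W = 256 / 62.9 = 4.07 W/kg

4.07 W/kg


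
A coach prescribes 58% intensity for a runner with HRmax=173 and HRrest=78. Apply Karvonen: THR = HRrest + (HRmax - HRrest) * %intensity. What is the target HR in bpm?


Heart rate reserve = 173 - 78 = 95
Intensity fraction = 58 / 100 = 0.58
THR = 78 + 95 * 0.58 = 133.1 bpm

133.1 bpm


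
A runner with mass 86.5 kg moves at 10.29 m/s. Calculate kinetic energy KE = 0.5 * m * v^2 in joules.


v^2 = 10.29^2 = 105.8841
KE = 0.5 * 86.5 * 105.8841
= 4579.49 J

4579.49 J


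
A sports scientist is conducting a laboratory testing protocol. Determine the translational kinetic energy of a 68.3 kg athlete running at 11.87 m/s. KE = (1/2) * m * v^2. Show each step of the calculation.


KE = 0.5 * m * v^2
= 0.5 * 68.3 * 11.87^2
= 0.5 * 68.3 * 140.8969
= 4811.63 J

4811.63 J


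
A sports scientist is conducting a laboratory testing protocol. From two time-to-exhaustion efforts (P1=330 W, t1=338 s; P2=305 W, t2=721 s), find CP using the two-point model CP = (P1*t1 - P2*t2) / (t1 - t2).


Work in trial 1 = 111540 J
Work in trial 2 = 219905 J
Delta work = -108365 J
Delta time = -383 s
CP = -108365 / -383 = 282.94 W

282.94 W


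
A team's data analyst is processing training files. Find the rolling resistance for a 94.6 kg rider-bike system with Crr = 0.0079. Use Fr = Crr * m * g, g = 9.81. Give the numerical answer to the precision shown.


m * g = 94.6 * 9.81 = 928.026 N
Fr = 0.0079 * 928.026 = 7.331 N

7.331 N


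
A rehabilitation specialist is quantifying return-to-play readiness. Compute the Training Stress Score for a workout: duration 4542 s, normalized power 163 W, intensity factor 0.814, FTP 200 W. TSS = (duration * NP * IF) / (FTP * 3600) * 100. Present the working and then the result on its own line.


Product = 4542 * 163 * 0.814 = 602641.644
Base = 200 * 3600 = 720000
TSS = 602641.644 / 720000 * 100 = 83.7

83.7 TSS


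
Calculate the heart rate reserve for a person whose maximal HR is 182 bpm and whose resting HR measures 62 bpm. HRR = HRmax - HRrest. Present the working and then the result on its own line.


HRmax = 182 bpm
HRrest = 62 bpm
HRR = 182 - 62 = 120 bpm

120 bpm


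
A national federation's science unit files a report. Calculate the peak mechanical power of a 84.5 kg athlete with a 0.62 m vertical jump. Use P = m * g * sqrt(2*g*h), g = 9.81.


First, sqrt(2gh) = sqrt(2 * 9.81 * 0.62)
= sqrt(12.1644) = 3.48775 m/s
Power = 84.5 * 9.81 * 3.48775 = 2891.15 W

2891.15 W


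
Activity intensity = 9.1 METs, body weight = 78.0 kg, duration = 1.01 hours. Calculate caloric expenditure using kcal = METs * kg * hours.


kcal = 9.1 * 78.0 * 1.01
= 709.8 * 1.01
= 716.9 kcal

716.9 kcal


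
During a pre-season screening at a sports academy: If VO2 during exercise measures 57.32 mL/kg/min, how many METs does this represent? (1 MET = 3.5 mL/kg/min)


METs = VO2 / 3.5 = 57.32 / 3.5 = 16.38

16.38 METs


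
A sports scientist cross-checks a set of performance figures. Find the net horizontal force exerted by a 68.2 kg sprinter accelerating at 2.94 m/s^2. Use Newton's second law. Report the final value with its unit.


Newton's second law: F = m * a
F = 68.2 * 2.94 = 200.51 N

200.51 N


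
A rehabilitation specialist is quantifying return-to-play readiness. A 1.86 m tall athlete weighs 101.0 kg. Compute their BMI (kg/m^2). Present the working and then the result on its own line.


height^2 = 3.4596 m^2
BMI = 101.0 / 3.4596 = 29.19 kg/m^2

29.19 kg/m^2


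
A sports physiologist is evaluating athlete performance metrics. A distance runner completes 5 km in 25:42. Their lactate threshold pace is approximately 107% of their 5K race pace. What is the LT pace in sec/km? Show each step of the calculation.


Convert to seconds: 25 min 42 s = 1542 s
Pace per km = 1542 / 5 = 308.4 s/km
LT pace = 308.4 * 1.07 = 329.99 s/km

329.99 s/km


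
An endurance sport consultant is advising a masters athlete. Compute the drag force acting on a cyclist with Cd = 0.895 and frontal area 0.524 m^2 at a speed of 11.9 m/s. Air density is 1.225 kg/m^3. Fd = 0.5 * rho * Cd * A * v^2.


Step 1: v^2 = 141.61
Step 2: Fd = 0.5 * 1.225 * 0.895 * 0.524 * 141.61
= 40.678 N

40.678 N


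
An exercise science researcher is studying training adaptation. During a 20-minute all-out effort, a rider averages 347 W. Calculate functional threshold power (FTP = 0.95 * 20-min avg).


FTP = 0.95 * 347
= 329.65 W

329.65 W


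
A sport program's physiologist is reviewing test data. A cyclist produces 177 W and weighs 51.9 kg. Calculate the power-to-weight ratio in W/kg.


P/W = power / mass
= 177 / 51.9
= 3.41 W/kg

3.41 W/kg


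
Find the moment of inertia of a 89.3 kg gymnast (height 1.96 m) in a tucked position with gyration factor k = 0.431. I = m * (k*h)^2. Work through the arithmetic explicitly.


Radius of gyration = 0.431 * 1.96 = 0.84476 m
I = 89.3 * 0.84476^2
= 89.3 * 0.713619
= 63.726 kg*m^2

63.726 kg*m^2


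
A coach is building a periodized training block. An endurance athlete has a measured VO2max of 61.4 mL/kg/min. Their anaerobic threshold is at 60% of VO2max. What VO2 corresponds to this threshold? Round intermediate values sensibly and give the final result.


Anaerobic threshold VO2 = VO2max * 60%
= 61.4 * 0.6
= 36.84 mL/kg/min

36.84 mL/kg/min
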